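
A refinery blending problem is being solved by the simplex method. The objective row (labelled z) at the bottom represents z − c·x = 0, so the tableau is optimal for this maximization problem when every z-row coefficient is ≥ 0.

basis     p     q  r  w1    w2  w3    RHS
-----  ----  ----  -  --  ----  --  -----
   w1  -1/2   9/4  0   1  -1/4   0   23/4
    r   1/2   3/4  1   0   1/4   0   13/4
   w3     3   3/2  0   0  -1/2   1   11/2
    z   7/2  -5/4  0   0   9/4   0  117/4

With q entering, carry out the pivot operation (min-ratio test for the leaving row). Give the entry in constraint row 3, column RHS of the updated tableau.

5/3

Ratio test on column q — row 1: (23/4)/(9/4) = 23/9; row 2: (13/4)/(3/4) = 13/3; row 3: (11/2)/(3/2) = 11/3. Minimum is 23/9 at row 1 (w1 leaves); pivot element 9/4.
Divide row 1 by 9/4; eliminate column q from the other rows.
Row 3 update in column RHS: 11/2 − (3/2)·(23/9) = 5/3.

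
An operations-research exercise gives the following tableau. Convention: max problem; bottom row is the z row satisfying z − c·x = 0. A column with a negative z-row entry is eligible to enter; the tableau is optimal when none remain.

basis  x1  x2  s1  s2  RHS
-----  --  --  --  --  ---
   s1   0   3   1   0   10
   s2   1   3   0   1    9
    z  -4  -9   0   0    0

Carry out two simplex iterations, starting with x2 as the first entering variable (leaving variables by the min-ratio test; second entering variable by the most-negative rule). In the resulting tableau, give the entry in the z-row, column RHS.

Ratio test on column x2 — row 1: 10/3 = 10/3; row 2: 9/3 = 3. Minimum is 3 at row 2 (s2 leaves); pivot element 3.
Divide row 2 by 3; eliminate column x2 from the other rows.
Second iteration: most negative z-row entry is -1 in column x1, so x1 enters.
Ratio test on column x1 — row 1: entry -1 ≤ 0; row 2: 3/(1/3) = 9. Minimum is 9 at row 2 (x2 leaves); pivot element 1/3.
Divide row 2 by 1/3; eliminate column x1 from the other rows.
After both pivots, the entry at the z-row, column RHS is 36.

36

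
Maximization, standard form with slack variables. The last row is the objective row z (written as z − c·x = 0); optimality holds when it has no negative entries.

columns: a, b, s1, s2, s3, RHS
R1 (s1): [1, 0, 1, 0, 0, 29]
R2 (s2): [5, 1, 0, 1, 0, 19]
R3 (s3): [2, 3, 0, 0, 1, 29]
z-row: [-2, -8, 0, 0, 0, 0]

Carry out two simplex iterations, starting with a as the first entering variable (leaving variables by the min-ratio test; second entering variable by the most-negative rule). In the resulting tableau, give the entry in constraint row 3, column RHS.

107/13

Ratio test on column a — row 1: 29/1 = 29; row 2: 19/5 = 19/5; row 3: 29/2 = 29/2. Minimum is 19/5 at row 2 (s2 leaves); pivot element 5.
Divide row 2 by 5; eliminate column a from the other rows.
Second iteration: most negative z-row entry is -38/5 in column b, so b enters.
Ratio test on column b — row 1: entry -1/5 ≤ 0; row 2: (19/5)/(1/5) = 19; row 3: (107/5)/(13/5) = 107/13. Minimum is 107/13 at row 3 (s3 leaves); pivot element 13/5.
Divide row 3 by 13/5; eliminate column b from the other rows.
After both pivots, the entry at constraint row 3, column RHS is 107/13.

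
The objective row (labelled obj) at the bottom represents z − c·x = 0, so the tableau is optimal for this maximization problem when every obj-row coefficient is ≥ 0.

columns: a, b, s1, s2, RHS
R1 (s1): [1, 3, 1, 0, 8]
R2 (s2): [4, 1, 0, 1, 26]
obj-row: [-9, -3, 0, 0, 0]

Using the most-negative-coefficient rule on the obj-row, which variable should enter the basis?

a

Negative obj-row entries: a: -9, b: -3.
The most negative is -9 in column a, so a enters.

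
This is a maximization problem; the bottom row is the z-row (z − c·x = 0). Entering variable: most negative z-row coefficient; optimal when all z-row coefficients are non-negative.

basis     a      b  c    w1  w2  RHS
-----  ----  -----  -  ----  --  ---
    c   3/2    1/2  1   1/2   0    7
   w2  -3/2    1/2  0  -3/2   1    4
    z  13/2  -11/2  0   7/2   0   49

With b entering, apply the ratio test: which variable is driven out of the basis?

Column b entries and ratios — c: 7/(1/2) = 14; w2: 4/(1/2) = 8.
Smallest ratio is 8 in the row of w2, so w2 leaves.

w2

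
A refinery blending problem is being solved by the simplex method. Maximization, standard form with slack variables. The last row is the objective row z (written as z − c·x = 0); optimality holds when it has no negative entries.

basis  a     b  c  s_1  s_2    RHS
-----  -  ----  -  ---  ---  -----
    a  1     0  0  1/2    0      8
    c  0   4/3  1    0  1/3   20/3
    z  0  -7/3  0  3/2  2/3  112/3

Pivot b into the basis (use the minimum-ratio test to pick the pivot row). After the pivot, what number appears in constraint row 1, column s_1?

Ratio test on column b — row 1: entry 0 ≤ 0; row 2: (20/3)/(4/3) = 5. Minimum is 5 at row 2 (c leaves); pivot element 4/3.
Divide row 2 by 4/3; eliminate column b from the other rows.
Row 1 update in column s_1: 1/2 − 0·0 = 1/2.

1/2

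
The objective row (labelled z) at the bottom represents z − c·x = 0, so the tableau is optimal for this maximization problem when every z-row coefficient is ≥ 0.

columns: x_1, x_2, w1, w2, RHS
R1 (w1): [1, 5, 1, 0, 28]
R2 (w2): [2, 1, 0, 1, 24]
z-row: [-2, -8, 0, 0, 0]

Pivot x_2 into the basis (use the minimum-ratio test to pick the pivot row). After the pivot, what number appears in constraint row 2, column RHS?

Ratio test on column x_2 — row 1: 28/5 = 28/5; row 2: 24/1 = 24. Minimum is 28/5 at row 1 (w1 leaves); pivot element 5.
Divide row 1 by 5; eliminate column x_2 from the other rows.
Row 2 update in column RHS: 24 − 1·(28/5) = 92/5.

92/5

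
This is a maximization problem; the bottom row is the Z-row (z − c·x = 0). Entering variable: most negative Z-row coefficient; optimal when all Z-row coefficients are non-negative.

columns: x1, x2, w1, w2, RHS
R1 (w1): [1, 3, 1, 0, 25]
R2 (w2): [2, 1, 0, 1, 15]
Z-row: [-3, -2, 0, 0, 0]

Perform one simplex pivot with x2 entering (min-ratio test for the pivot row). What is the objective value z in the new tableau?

Ratio test on column x2 — row 1: 25/3 = 25/3; row 2: 15/1 = 15. Minimum is 25/3 at row 1 (w1 leaves); pivot element 3.
Pivot on row 1; the Z-row RHS becomes 0 − (-2)·(25/3) = 50/3.

50/3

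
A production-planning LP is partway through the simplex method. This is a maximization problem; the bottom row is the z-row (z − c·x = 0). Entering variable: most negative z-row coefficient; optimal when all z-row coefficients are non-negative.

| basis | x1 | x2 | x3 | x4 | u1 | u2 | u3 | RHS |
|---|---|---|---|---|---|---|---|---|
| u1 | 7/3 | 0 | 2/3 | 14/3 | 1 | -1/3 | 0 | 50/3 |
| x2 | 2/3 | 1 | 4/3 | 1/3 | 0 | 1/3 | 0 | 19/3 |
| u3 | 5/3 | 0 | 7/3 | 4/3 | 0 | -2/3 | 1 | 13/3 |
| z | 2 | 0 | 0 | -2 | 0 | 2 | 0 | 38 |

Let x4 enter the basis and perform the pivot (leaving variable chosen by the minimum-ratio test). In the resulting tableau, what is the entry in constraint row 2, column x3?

Ratio test on column x4 — row 1: (50/3)/(14/3) = 25/7; row 2: (19/3)/(1/3) = 19; row 3: (13/3)/(4/3) = 13/4. Minimum is 13/4 at row 3 (u3 leaves); pivot element 4/3.
Divide row 3 by 4/3; eliminate column x4 from the other rows.
Row 2 update in column x3: 4/3 − (1/3)·(7/4) = 3/4.

3/4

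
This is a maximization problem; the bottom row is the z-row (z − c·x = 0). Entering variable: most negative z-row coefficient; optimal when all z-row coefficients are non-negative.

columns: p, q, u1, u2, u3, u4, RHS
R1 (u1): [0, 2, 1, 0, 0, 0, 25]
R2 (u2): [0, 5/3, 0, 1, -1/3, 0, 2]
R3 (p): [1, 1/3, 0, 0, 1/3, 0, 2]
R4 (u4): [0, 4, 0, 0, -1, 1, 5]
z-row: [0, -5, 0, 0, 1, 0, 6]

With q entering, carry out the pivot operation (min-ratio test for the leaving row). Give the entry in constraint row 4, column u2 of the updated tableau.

Ratio test on column q — row 1: 25/2 = 25/2; row 2: 2/(5/3) = 6/5; row 3: 2/(1/3) = 6; row 4: 5/4 = 5/4. Minimum is 6/5 at row 2 (u2 leaves); pivot element 5/3.
Divide row 2 by 5/3; eliminate column q from the other rows.
Row 4 update in column u2: 0 − 4·(3/5) = -12/5.

-12/5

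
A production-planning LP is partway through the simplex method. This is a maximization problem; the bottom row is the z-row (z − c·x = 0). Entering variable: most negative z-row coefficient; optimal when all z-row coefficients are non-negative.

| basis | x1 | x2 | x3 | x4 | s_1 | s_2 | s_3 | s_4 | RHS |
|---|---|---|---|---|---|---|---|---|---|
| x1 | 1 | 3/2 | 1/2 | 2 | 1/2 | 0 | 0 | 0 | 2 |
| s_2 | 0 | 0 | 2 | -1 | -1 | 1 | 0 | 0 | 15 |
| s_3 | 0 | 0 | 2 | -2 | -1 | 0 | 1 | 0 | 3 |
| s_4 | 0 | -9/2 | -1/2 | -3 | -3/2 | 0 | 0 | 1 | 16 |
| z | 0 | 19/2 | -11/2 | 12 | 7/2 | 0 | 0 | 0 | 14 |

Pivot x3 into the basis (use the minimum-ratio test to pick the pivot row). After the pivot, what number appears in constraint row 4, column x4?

Ratio test on column x3 — row 1: 2/(1/2) = 4; row 2: 15/2 = 15/2; row 3: 3/2 = 3/2; row 4: entry -1/2 ≤ 0. Minimum is 3/2 at row 3 (s_3 leaves); pivot element 2.
Divide row 3 by 2; eliminate column x3 from the other rows.
Row 4 update in column x4: -3 − (-1/2)·(-1) = -7/2.

-7/2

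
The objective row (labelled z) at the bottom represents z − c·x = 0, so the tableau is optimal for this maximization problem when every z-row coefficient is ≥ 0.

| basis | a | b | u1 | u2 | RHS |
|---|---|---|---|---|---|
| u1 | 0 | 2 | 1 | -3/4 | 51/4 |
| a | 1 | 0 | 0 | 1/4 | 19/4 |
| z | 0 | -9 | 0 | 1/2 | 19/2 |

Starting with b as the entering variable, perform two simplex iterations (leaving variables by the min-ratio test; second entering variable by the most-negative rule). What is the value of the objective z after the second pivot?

243/2

Ratio test on column b — row 1: (51/4)/2 = 51/8; row 2: entry 0 ≤ 0. Minimum is 51/8 at row 1 (u1 leaves); pivot element 2.
Pivot on row 1; the z-row RHS becomes 19/2 − (-9)·(51/8) = 535/8.
Next entering variable (most negative z-row entry -23/8): u2.
Ratio test on column u2 — row 1: entry -3/8 ≤ 0; row 2: (19/4)/(1/4) = 19. Minimum is 19 at row 2 (a leaves); pivot element 1/4.
After the second pivot the z-row RHS is 535/8 − (-23/8)·19 = 243/2.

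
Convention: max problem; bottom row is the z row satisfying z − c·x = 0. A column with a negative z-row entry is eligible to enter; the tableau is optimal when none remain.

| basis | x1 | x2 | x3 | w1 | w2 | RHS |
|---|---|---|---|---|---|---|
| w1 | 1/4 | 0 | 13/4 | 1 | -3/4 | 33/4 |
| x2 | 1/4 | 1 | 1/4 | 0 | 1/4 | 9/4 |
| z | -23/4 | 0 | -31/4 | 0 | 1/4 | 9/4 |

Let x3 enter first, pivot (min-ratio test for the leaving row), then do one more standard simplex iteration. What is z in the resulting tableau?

Ratio test on column x3 — row 1: (33/4)/(13/4) = 33/13; row 2: (9/4)/(1/4) = 9. Minimum is 33/13 at row 1 (w1 leaves); pivot element 13/4.
Pivot on row 1; the z-row RHS becomes 9/4 − (-31/4)·(33/13) = 285/13.
Next entering variable (most negative z-row entry -67/13): x1.
Ratio test on column x1 — row 1: (33/13)/(1/13) = 33; row 2: (21/13)/(3/13) = 7. Minimum is 7 at row 2 (x2 leaves); pivot element 3/13.
After the second pivot the z-row RHS is 285/13 − (-67/13)·7 = 58.

58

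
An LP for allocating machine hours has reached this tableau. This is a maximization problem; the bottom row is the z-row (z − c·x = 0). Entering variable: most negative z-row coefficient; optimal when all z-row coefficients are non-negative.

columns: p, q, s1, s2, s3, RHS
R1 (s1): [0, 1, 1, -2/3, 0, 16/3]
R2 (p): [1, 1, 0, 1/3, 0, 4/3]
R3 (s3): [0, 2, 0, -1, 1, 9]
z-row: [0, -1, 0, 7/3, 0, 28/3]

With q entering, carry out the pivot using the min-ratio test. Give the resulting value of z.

32/3

Ratio test on column q — row 1: (16/3)/1 = 16/3; row 2: (4/3)/1 = 4/3; row 3: 9/2 = 9/2. Minimum is 4/3 at row 2 (p leaves); pivot element 1.
Pivot on row 2; the z-row RHS becomes 28/3 − (-1)·(4/3) = 32/3.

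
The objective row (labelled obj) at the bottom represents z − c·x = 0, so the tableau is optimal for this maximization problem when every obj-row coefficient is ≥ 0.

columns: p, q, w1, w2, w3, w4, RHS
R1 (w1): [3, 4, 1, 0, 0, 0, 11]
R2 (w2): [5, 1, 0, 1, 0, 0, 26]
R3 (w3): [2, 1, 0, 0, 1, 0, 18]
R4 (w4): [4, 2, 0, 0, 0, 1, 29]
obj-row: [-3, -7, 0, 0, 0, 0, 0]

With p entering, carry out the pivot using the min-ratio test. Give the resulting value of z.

11

Ratio test on column p — row 1: 11/3 = 11/3; row 2: 26/5 = 26/5; row 3: 18/2 = 9; row 4: 29/4 = 29/4. Minimum is 11/3 at row 1 (w1 leaves); pivot element 3.
Pivot on row 1; the obj-row RHS becomes 0 − (-3)·(11/3) = 11.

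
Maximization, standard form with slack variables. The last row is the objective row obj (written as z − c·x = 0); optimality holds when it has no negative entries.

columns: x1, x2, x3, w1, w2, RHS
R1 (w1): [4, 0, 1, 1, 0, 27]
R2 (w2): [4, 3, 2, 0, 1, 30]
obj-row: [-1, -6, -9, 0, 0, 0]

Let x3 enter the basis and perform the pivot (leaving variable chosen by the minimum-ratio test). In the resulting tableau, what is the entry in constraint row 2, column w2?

Ratio test on column x3 — row 1: 27/1 = 27; row 2: 30/2 = 15. Minimum is 15 at row 2 (w2 leaves); pivot element 2.
Divide row 2 by 2; eliminate column x3 from the other rows.
In the new row 2, the w2 entry is the old entry divided by the pivot: 1/2 = 1/2.

1/2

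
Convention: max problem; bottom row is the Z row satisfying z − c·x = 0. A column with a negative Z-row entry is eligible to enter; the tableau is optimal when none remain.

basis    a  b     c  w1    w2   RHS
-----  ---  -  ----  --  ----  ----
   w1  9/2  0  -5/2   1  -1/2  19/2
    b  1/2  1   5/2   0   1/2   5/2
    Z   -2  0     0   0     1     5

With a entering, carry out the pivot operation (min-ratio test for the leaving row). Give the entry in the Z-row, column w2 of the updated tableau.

7/9

Ratio test on column a — row 1: (19/2)/(9/2) = 19/9; row 2: (5/2)/(1/2) = 5. Minimum is 19/9 at row 1 (w1 leaves); pivot element 9/2.
Divide row 1 by 9/2; eliminate column a from the other rows.
Z-row update in column w2: 1 − (-2)·(-1/9) = 7/9.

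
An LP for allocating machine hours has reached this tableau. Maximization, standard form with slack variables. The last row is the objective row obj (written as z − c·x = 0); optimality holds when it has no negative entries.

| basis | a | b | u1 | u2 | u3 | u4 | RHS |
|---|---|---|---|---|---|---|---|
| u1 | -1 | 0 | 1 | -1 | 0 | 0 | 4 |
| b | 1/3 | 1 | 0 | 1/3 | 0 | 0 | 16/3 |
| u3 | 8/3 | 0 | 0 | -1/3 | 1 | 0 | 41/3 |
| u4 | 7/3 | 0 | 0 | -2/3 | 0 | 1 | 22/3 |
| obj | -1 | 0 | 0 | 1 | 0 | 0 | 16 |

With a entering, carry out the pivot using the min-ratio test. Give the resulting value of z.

Ratio test on column a — row 1: entry -1 ≤ 0; row 2: (16/3)/(1/3) = 16; row 3: (41/3)/(8/3) = 41/8; row 4: (22/3)/(7/3) = 22/7. Minimum is 22/7 at row 4 (u4 leaves); pivot element 7/3.
Pivot on row 4; the obj-row RHS becomes 16 − (-1)·(22/7) = 134/7.

134/7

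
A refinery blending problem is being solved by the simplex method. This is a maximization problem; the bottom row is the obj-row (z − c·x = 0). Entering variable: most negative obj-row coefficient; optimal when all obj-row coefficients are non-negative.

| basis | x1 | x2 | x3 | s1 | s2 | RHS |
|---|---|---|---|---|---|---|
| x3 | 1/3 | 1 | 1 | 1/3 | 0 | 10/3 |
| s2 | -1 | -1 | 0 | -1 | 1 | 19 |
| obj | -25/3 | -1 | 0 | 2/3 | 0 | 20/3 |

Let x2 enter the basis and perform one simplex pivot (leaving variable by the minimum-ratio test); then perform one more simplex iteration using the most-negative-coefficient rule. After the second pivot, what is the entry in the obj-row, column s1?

9

Ratio test on column x2 — row 1: (10/3)/1 = 10/3; row 2: entry -1 ≤ 0. Minimum is 10/3 at row 1 (x3 leaves); pivot element 1.
Divide row 1 by 1; eliminate column x2 from the other rows.
Second iteration: most negative obj-row entry is -8 in column x1, so x1 enters.
Ratio test on column x1 — row 1: (10/3)/(1/3) = 10; row 2: entry -2/3 ≤ 0. Minimum is 10 at row 1 (x2 leaves); pivot element 1/3.
Divide row 1 by 1/3; eliminate column x1 from the other rows.
After both pivots, the entry at the obj-row, column s1 is 9.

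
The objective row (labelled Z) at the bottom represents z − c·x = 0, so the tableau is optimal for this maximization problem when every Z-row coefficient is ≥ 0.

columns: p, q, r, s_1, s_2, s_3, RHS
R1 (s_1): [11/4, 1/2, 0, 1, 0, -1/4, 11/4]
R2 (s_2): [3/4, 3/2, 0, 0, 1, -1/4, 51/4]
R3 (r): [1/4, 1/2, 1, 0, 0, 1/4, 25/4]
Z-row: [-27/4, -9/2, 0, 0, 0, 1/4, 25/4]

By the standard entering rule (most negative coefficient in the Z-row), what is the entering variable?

Negative Z-row entries: p: -27/4, q: -9/2.
The most negative is -27/4 in column p, so p enters.

p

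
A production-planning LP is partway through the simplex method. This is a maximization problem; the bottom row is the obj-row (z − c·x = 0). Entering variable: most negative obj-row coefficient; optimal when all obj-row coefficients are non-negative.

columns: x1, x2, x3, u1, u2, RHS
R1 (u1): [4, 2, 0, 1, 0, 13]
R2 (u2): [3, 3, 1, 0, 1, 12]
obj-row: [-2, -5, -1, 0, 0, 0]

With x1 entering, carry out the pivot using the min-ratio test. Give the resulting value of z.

Ratio test on column x1 — row 1: 13/4 = 13/4; row 2: 12/3 = 4. Minimum is 13/4 at row 1 (u1 leaves); pivot element 4.
Pivot on row 1; the obj-row RHS becomes 0 − (-2)·(13/4) = 13/2.

13/2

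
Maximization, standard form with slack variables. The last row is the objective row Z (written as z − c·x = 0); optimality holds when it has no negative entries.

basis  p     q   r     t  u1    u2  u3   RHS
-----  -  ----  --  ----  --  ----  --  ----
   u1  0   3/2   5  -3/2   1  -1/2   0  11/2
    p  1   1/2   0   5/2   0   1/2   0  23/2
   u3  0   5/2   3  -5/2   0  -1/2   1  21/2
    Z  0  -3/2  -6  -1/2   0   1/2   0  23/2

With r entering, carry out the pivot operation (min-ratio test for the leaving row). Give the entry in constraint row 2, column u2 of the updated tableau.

1/2

Ratio test on column r — row 1: (11/2)/5 = 11/10; row 2: entry 0 ≤ 0; row 3: (21/2)/3 = 7/2. Minimum is 11/10 at row 1 (u1 leaves); pivot element 5.
Divide row 1 by 5; eliminate column r from the other rows.
Row 2 update in column u2: 1/2 − 0·(-1/10) = 1/2.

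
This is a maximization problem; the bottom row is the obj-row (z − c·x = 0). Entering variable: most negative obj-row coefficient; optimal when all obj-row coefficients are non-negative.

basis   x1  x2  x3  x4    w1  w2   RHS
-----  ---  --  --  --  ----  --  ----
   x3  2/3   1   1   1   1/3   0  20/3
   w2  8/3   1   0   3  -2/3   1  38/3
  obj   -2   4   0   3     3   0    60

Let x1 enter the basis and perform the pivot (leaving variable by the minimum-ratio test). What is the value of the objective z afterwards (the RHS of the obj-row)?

139/2

Ratio test on column x1 — row 1: (20/3)/(2/3) = 10; row 2: (38/3)/(8/3) = 19/4. Minimum is 19/4 at row 2 (w2 leaves); pivot element 8/3.
Pivot on row 2; the obj-row RHS becomes 60 − (-2)·(19/4) = 139/2.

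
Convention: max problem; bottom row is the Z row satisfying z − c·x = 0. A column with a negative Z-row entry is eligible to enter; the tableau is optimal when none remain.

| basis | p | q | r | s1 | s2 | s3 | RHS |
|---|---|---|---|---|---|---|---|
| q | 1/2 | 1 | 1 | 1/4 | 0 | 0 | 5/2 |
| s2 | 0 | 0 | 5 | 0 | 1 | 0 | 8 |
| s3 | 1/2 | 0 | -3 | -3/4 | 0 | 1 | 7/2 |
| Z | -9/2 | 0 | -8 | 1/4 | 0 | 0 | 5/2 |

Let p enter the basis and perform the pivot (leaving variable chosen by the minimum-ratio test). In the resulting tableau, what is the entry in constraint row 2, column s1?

Ratio test on column p — row 1: (5/2)/(1/2) = 5; row 2: entry 0 ≤ 0; row 3: (7/2)/(1/2) = 7. Minimum is 5 at row 1 (q leaves); pivot element 1/2.
Divide row 1 by 1/2; eliminate column p from the other rows.
Row 2 update in column s1: 0 − 0·(1/2) = 0.

0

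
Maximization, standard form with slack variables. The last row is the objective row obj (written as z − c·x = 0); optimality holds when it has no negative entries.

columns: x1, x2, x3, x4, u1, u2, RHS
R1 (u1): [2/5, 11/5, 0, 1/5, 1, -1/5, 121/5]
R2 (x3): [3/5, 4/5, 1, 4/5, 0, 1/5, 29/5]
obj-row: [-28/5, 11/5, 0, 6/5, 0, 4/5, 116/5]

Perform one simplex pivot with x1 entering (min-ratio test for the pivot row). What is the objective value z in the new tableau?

232/3

Ratio test on column x1 — row 1: (121/5)/(2/5) = 121/2; row 2: (29/5)/(3/5) = 29/3. Minimum is 29/3 at row 2 (x3 leaves); pivot element 3/5.
Pivot on row 2; the obj-row RHS becomes 116/5 − (-28/5)·(29/3) = 232/3.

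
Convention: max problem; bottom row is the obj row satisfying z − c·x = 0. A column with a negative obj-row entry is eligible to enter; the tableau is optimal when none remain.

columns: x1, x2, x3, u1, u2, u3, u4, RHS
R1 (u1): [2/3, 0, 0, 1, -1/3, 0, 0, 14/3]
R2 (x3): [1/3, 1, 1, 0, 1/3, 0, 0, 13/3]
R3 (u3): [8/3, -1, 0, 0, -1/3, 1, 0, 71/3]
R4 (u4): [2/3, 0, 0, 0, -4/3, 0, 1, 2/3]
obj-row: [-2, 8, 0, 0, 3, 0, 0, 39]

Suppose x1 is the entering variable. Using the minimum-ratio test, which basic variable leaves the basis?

u4

Column x1 entries and ratios — u1: (14/3)/(2/3) = 7; x3: (13/3)/(1/3) = 13; u3: (71/3)/(8/3) = 71/8; u4: (2/3)/(2/3) = 1.
Smallest ratio is 1 in the row of u4, so u4 leaves.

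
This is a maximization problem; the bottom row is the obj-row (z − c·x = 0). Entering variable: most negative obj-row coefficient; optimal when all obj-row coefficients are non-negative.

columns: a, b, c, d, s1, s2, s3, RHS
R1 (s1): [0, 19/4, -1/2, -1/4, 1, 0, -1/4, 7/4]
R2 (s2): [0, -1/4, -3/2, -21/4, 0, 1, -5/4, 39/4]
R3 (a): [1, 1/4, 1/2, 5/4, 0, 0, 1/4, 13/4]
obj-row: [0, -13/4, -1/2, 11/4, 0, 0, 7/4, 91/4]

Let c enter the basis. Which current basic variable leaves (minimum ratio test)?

Column c entries and ratios — s1: -1/2 ≤ 0, skip; s2: -3/2 ≤ 0, skip; a: (13/4)/(1/2) = 13/2.
Smallest ratio is 13/2 in the row of a, so a leaves.

a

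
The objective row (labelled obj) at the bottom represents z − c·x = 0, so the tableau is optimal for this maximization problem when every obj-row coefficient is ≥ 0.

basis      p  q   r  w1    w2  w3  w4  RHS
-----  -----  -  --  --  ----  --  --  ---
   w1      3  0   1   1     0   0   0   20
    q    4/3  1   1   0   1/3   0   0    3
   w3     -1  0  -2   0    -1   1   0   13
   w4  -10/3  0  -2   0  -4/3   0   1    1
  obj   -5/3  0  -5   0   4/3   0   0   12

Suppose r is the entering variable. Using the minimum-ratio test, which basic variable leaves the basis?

Column r entries and ratios — w1: 20/1 = 20; q: 3/1 = 3; w3: -2 ≤ 0, skip; w4: -2 ≤ 0, skip.
Smallest ratio is 3 in the row of q, so q leaves.

q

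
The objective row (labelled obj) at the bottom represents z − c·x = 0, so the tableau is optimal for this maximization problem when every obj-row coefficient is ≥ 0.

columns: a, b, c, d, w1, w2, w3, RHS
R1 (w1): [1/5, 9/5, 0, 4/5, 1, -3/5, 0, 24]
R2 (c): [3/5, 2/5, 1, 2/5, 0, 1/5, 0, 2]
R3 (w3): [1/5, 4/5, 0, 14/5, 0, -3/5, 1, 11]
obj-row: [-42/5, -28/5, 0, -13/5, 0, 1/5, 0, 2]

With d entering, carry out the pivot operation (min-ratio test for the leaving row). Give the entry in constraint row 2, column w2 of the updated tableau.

Ratio test on column d — row 1: 24/(4/5) = 30; row 2: 2/(2/5) = 5; row 3: 11/(14/5) = 55/14. Minimum is 55/14 at row 3 (w3 leaves); pivot element 14/5.
Divide row 3 by 14/5; eliminate column d from the other rows.
Row 2 update in column w2: 1/5 − (2/5)·(-3/14) = 2/7.

2/7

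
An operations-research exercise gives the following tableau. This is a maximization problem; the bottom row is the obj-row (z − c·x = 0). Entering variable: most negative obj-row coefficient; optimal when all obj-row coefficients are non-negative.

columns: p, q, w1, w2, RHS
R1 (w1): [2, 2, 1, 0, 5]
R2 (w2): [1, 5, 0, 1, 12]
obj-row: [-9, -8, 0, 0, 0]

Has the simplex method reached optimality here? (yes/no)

no

The obj-row has a negative entry -9 in column p, so it is not optimal.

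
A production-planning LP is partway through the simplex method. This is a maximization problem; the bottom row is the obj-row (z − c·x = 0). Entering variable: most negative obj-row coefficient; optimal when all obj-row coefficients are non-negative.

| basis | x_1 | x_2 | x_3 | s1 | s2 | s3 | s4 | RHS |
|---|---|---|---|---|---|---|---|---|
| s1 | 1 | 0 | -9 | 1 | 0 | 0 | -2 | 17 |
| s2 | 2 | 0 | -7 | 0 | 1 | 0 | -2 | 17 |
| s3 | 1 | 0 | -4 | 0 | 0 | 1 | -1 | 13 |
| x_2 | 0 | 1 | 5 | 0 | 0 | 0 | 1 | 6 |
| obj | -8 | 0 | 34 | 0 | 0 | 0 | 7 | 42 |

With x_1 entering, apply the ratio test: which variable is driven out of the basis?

s2

Column x_1 entries and ratios — s1: 17/1 = 17; s2: 17/2 = 17/2; s3: 13/1 = 13; x_2: 0 ≤ 0, skip.
Smallest ratio is 17/2 in the row of s2, so s2 leaves.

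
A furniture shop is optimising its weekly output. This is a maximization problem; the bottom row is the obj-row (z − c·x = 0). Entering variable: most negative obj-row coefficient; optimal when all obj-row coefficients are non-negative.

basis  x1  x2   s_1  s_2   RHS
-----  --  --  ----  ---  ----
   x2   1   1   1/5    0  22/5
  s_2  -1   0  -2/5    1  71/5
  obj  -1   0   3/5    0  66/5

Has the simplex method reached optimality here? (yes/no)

no

The obj-row has a negative entry -1 in column x1, so it is not optimal.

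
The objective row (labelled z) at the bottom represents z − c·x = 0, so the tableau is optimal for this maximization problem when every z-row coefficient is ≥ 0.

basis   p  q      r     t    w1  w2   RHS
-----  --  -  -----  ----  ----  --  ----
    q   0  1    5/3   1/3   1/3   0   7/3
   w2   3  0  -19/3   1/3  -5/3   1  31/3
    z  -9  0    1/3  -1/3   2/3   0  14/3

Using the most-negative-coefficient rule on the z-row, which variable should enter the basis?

Negative z-row entries: p: -9, t: -1/3.
The most negative is -9 in column p, so p enters.

p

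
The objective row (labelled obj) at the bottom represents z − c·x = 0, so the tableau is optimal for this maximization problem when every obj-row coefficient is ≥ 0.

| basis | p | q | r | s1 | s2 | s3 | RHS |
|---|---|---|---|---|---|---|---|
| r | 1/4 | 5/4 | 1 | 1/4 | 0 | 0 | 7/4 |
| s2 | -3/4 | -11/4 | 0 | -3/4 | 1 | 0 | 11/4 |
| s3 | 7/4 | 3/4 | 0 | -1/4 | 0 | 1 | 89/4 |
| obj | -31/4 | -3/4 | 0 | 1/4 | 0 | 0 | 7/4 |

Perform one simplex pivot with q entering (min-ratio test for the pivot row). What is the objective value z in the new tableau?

14/5

Ratio test on column q — row 1: (7/4)/(5/4) = 7/5; row 2: entry -11/4 ≤ 0; row 3: (89/4)/(3/4) = 89/3. Minimum is 7/5 at row 1 (r leaves); pivot element 5/4.
Pivot on row 1; the obj-row RHS becomes 7/4 − (-3/4)·(7/5) = 14/5.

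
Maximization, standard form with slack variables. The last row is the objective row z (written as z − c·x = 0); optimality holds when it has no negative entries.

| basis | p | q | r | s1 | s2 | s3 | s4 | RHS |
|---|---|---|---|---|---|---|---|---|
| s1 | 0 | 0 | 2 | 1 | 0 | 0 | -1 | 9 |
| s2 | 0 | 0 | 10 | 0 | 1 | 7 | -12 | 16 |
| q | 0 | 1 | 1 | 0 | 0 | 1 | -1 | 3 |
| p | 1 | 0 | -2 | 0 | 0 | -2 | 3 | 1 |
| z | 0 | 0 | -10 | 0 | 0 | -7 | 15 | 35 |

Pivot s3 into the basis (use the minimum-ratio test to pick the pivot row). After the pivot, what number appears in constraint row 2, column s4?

Ratio test on column s3 — row 1: entry 0 ≤ 0; row 2: 16/7 = 16/7; row 3: 3/1 = 3; row 4: entry -2 ≤ 0. Minimum is 16/7 at row 2 (s2 leaves); pivot element 7.
Divide row 2 by 7; eliminate column s3 from the other rows.
In the new row 2, the s4 entry is the old entry divided by the pivot: (-12)/7 = -12/7.

-12/7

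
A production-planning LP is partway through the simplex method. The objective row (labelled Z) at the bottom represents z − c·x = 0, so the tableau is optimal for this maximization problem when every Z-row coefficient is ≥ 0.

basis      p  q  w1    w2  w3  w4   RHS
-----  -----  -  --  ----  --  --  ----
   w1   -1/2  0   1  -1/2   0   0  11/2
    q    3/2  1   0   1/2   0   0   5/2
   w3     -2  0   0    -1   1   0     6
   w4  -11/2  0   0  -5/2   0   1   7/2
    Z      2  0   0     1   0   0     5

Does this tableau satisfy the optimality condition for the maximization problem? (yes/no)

yes

Every Z-row coefficient is ≥ 0, so the tableau is optimal.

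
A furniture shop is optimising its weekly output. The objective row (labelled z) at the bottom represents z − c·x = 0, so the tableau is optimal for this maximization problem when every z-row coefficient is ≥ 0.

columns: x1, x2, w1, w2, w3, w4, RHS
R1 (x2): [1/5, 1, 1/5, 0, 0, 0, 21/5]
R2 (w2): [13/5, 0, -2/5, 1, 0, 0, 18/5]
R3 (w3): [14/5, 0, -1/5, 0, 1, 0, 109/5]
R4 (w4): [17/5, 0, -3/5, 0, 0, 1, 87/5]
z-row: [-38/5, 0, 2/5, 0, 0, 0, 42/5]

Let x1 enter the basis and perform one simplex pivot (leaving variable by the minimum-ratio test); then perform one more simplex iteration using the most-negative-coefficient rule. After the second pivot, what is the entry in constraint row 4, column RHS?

14

Ratio test on column x1 — row 1: (21/5)/(1/5) = 21; row 2: (18/5)/(13/5) = 18/13; row 3: (109/5)/(14/5) = 109/14; row 4: (87/5)/(17/5) = 87/17. Minimum is 18/13 at row 2 (w2 leaves); pivot element 13/5.
Divide row 2 by 13/5; eliminate column x1 from the other rows.
Second iteration: most negative z-row entry is -10/13 in column w1, so w1 enters.
Ratio test on column w1 — row 1: (51/13)/(3/13) = 17; row 2: entry -2/13 ≤ 0; row 3: (233/13)/(3/13) = 233/3; row 4: entry -1/13 ≤ 0. Minimum is 17 at row 1 (x2 leaves); pivot element 3/13.
Divide row 1 by 3/13; eliminate column w1 from the other rows.
After both pivots, the entry at constraint row 4, column RHS is 14.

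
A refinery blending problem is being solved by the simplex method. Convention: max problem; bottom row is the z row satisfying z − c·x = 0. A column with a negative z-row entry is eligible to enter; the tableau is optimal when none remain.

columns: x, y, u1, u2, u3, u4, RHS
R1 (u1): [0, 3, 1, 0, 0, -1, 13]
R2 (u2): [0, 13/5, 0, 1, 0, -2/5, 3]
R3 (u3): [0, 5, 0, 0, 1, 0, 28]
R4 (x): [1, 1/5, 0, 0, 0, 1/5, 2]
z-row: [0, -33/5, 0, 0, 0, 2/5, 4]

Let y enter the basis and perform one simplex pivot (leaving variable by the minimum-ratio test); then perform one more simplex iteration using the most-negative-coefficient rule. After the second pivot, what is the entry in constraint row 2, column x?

Ratio test on column y — row 1: 13/3 = 13/3; row 2: 3/(13/5) = 15/13; row 3: 28/5 = 28/5; row 4: 2/(1/5) = 10. Minimum is 15/13 at row 2 (u2 leaves); pivot element 13/5.
Divide row 2 by 13/5; eliminate column y from the other rows.
Second iteration: most negative z-row entry is -8/13 in column u4, so u4 enters.
Ratio test on column u4 — row 1: entry -7/13 ≤ 0; row 2: entry -2/13 ≤ 0; row 3: (289/13)/(10/13) = 289/10; row 4: (23/13)/(3/13) = 23/3. Minimum is 23/3 at row 4 (x leaves); pivot element 3/13.
Divide row 4 by 3/13; eliminate column u4 from the other rows.
After both pivots, the entry at constraint row 2, column x is 2/3.

2/3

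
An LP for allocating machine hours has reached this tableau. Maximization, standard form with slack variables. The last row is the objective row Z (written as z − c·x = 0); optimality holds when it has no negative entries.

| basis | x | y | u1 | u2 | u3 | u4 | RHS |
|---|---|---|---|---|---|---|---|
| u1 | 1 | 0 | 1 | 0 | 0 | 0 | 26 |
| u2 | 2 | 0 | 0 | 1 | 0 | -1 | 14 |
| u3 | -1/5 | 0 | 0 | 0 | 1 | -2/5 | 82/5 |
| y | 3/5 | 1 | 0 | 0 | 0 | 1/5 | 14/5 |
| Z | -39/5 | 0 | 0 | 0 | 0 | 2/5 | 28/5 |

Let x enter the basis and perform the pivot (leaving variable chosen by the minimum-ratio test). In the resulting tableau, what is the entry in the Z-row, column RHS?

Ratio test on column x — row 1: 26/1 = 26; row 2: 14/2 = 7; row 3: entry -1/5 ≤ 0; row 4: (14/5)/(3/5) = 14/3. Minimum is 14/3 at row 4 (y leaves); pivot element 3/5.
Divide row 4 by 3/5; eliminate column x from the other rows.
Z-row update in column RHS: 28/5 − (-39/5)·(14/3) = 42.

42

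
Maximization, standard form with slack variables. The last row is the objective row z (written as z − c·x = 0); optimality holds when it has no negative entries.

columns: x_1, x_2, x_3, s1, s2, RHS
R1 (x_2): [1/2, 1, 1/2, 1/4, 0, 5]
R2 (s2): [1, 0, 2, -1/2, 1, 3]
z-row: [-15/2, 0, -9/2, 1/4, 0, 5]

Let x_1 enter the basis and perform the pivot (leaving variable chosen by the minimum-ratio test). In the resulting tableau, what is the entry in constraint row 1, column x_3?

-1/2

Ratio test on column x_1 — row 1: 5/(1/2) = 10; row 2: 3/1 = 3. Minimum is 3 at row 2 (s2 leaves); pivot element 1.
Divide row 2 by 1; eliminate column x_1 from the other rows.
Row 1 update in column x_3: 1/2 − (1/2)·2 = -1/2.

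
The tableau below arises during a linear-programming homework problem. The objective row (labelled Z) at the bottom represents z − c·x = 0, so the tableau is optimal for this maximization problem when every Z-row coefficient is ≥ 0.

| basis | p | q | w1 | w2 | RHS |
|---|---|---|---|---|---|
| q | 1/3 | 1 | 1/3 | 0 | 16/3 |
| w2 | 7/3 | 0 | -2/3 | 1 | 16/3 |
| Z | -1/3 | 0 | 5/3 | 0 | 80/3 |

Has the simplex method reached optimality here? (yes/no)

no

The Z-row has a negative entry -1/3 in column p, so it is not optimal.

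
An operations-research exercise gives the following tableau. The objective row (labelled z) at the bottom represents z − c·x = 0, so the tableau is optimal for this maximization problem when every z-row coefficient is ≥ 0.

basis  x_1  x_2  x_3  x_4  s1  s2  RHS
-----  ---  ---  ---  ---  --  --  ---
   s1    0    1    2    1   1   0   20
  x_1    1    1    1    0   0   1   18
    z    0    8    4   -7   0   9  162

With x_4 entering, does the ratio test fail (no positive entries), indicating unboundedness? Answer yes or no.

Column x_4 has positive entries in row(s) 1, so the ratio test bounds it — not unbounded.

no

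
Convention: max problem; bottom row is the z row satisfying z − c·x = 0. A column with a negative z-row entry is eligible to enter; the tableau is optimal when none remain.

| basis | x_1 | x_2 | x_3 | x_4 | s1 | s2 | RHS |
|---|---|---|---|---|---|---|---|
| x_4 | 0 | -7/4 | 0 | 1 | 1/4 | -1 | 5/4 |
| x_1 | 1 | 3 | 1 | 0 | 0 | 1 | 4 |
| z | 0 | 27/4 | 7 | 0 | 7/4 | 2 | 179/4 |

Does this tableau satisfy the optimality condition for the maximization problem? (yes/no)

yes

Every z-row coefficient is ≥ 0, so the tableau is optimal.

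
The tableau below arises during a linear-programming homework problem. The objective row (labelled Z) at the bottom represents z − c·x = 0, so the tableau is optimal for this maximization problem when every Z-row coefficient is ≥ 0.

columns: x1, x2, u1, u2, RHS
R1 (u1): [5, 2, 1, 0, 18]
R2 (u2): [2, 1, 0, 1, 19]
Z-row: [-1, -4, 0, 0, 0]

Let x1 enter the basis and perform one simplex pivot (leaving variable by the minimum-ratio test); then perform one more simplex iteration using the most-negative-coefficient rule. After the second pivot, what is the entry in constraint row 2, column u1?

-1/2

Ratio test on column x1 — row 1: 18/5 = 18/5; row 2: 19/2 = 19/2. Minimum is 18/5 at row 1 (u1 leaves); pivot element 5.
Divide row 1 by 5; eliminate column x1 from the other rows.
Second iteration: most negative Z-row entry is -18/5 in column x2, so x2 enters.
Ratio test on column x2 — row 1: (18/5)/(2/5) = 9; row 2: (59/5)/(1/5) = 59. Minimum is 9 at row 1 (x1 leaves); pivot element 2/5.
Divide row 1 by 2/5; eliminate column x2 from the other rows.
After both pivots, the entry at constraint row 2, column u1 is -1/2.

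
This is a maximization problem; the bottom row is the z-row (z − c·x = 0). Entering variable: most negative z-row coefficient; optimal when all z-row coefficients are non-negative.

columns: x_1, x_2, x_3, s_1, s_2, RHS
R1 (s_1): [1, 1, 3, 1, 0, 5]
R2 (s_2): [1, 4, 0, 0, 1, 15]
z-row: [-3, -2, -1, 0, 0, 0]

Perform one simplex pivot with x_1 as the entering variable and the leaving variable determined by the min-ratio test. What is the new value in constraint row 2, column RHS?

Ratio test on column x_1 — row 1: 5/1 = 5; row 2: 15/1 = 15. Minimum is 5 at row 1 (s_1 leaves); pivot element 1.
Divide row 1 by 1; eliminate column x_1 from the other rows.
Row 2 update in column RHS: 15 − 1·5 = 10.

10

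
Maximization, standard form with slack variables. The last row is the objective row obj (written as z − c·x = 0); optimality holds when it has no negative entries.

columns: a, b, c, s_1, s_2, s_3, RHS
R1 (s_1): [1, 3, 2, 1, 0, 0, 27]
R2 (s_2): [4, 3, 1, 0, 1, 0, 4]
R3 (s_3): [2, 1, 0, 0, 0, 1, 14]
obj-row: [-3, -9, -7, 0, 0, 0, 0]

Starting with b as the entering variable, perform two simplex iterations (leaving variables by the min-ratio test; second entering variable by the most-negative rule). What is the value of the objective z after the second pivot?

28

Ratio test on column b — row 1: 27/3 = 9; row 2: 4/3 = 4/3; row 3: 14/1 = 14. Minimum is 4/3 at row 2 (s_2 leaves); pivot element 3.
Pivot on row 2; the obj-row RHS becomes 0 − (-9)·(4/3) = 12.
Next entering variable (most negative obj-row entry -4): c.
Ratio test on column c — row 1: 23/1 = 23; row 2: (4/3)/(1/3) = 4; row 3: entry -1/3 ≤ 0. Minimum is 4 at row 2 (b leaves); pivot element 1/3.
After the second pivot the obj-row RHS is 12 − (-4)·4 = 28.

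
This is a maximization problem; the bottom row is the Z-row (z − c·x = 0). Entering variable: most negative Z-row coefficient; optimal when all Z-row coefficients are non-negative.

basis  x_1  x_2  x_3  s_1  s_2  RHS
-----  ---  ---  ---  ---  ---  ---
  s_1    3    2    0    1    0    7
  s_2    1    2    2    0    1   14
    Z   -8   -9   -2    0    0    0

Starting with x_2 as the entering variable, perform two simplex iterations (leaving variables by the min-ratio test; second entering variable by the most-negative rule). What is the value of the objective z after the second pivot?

77/2

Ratio test on column x_2 — row 1: 7/2 = 7/2; row 2: 14/2 = 7. Minimum is 7/2 at row 1 (s_1 leaves); pivot element 2.
Pivot on row 1; the Z-row RHS becomes 0 − (-9)·(7/2) = 63/2.
Next entering variable (most negative Z-row entry -2): x_3.
Ratio test on column x_3 — row 1: entry 0 ≤ 0; row 2: 7/2 = 7/2. Minimum is 7/2 at row 2 (s_2 leaves); pivot element 2.
After the second pivot the Z-row RHS is 63/2 − (-2)·(7/2) = 77/2.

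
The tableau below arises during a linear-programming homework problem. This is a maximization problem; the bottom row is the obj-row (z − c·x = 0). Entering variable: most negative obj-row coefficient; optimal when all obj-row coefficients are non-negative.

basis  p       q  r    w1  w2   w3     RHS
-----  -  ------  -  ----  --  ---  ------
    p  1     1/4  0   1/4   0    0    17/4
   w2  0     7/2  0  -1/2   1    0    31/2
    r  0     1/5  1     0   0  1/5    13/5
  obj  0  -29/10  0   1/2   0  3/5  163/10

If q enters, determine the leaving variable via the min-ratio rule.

w2

Column q entries and ratios — p: (17/4)/(1/4) = 17; w2: (31/2)/(7/2) = 31/7; r: (13/5)/(1/5) = 13.
Smallest ratio is 31/7 in the row of w2, so w2 leaves.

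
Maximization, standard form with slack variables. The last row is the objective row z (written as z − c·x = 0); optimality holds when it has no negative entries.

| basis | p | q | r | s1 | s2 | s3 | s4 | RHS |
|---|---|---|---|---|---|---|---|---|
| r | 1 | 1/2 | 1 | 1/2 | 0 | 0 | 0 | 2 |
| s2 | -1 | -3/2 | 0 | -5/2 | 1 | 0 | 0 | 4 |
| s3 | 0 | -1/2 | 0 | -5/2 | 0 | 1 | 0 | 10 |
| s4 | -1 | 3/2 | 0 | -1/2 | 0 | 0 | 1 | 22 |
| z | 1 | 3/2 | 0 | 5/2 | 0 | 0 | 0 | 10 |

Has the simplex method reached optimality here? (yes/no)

yes

Every z-row coefficient is ≥ 0, so the tableau is optimal.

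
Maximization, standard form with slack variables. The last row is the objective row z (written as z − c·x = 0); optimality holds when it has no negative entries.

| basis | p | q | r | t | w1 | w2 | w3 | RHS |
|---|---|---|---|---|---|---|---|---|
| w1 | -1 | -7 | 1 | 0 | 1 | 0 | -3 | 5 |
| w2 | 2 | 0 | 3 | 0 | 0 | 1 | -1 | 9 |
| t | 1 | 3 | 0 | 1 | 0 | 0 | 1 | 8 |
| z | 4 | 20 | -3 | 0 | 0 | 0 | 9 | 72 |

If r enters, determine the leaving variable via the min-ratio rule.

Column r entries and ratios — w1: 5/1 = 5; w2: 9/3 = 3; t: 0 ≤ 0, skip.
Smallest ratio is 3 in the row of w2, so w2 leaves.

w2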